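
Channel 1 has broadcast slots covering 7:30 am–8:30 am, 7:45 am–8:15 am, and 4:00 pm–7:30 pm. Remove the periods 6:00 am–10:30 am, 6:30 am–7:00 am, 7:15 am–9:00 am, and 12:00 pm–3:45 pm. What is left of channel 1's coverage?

Merge the first list: 7:30 am–8:30 am, 4:00 pm–7:30 pm.
Merge the second list: 6:00 am–10:30 am, 12:00 pm–3:45 pm.
7:30 am–8:30 am: fully covered by B → removed.
4:00 pm–7:30 pm: no B overlap → unchanged.

4:00 pm–7:30 pm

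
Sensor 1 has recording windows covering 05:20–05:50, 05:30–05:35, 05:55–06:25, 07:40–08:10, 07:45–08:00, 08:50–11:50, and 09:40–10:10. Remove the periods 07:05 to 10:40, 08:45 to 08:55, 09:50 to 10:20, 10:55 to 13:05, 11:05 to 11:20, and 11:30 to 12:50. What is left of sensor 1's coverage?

05:20–05:50, 05:55–06:25, 10:40–10:55

A, merged: 05:20–05:50, 05:55–06:25, 07:40–08:10, 08:50–11:50.
B, merged: 07:05–10:40, 10:55–13:05.
05:20–05:50: nothing removed.
05:55–06:25: nothing removed.
07:40–08:10: entirely removed.
08:50–11:50 \ B = 10:40–10:55.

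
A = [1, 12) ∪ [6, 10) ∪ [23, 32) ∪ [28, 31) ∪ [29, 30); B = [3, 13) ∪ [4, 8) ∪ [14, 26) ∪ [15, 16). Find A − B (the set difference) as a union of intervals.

A, merged: [1, 12), [23, 32).
B, merged: [3, 13), [14, 26).
[1, 12) with B removed leaves [1, 3).
[23, 32) with B removed leaves [26, 32).

[1, 3) ∪ [26, 32)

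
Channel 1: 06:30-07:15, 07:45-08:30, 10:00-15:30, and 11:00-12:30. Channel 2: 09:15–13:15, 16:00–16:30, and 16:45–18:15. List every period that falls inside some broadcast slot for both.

First set merges to 06:30–07:15, 07:45–08:30, 10:00–15:30.
06:30–07:15 falls entirely outside B.
07:45–08:30 falls entirely outside B.
10:00–15:30 overlaps B on 10:00–13:15.

10:00–13:15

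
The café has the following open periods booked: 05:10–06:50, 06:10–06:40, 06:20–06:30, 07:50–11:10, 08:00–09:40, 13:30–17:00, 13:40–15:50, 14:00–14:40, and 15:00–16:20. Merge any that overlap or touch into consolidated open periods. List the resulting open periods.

05:10–06:50, 07:50–11:10, 13:30–17:00

06:10–06:40 overlaps/touches 05:10–06:50 → extend to 05:10–06:50.
06:20–06:30 overlaps/touches 05:10–06:50 → extend to 05:10–06:50.
07:50–11:10 is disjoint → start new block.
08:00–09:40 overlaps/touches 07:50–11:10 → extend to 07:50–11:10.
13:30–17:00 is disjoint → start new block.
13:40–15:50 overlaps/touches 13:30–17:00 → extend to 13:30–17:00.
14:00–14:40 overlaps/touches 13:30–17:00 → extend to 13:30–17:00.
15:00–16:20 overlaps/touches 13:30–17:00 → extend to 13:30–17:00.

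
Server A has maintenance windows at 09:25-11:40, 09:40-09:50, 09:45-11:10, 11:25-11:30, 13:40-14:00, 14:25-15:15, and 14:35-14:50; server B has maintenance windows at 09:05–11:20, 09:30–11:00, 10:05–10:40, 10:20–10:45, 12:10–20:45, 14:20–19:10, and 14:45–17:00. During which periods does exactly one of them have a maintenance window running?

First set merges to 09:25-11:40, 13:40-14:00, 14:25-15:15.
Second set merges to 09:05-11:20, 12:10-20:45.
A but not B: 11:20-11:40.
B but not A: 09:05-09:25, 12:10-13:40, 14:00-14:25, 15:15-20:45.
Combining gives A △ B.

09:05-09:25, 11:20-11:40, 12:10-13:40, 14:00-14:25, 15:15-20:45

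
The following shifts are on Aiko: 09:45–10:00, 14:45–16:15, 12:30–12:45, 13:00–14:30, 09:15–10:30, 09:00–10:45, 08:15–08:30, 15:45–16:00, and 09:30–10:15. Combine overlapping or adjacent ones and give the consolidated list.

Sort by start: 08:15-08:30, 09:00-10:45, 09:15-10:30, 09:30-10:15, 09:45-10:00, 12:30-12:45, 13:00-14:30, 14:45-16:15, 15:45-16:00.
09:00-10:45 is disjoint → start new block.
09:15-10:30 overlaps/touches 09:00-10:45 → extend to 09:00-10:45.
09:30-10:15 overlaps/touches 09:00-10:45 → extend to 09:00-10:45.
09:45-10:00 overlaps/touches 09:00-10:45 → extend to 09:00-10:45.
12:30-12:45 is disjoint → start new block.
13:00-14:30 is disjoint → start new block.
14:45-16:15 is disjoint → start new block.
15:45-16:00 overlaps/touches 14:45-16:15 → extend to 14:45-16:15.

08:15-08:30, 09:00-10:45, 12:30-12:45, 13:00-14:30, 14:45-16:15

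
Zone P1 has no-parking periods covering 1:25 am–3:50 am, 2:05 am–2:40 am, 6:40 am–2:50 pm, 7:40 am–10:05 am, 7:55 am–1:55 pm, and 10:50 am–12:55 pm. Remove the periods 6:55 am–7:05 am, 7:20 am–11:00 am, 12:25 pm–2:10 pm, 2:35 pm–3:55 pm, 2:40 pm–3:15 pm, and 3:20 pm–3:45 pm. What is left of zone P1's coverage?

First set merges to 1:25 am–3:50 am, 6:40 am–2:50 pm.
Second set merges to 6:55 am–7:05 am, 7:20 am–11:00 am, 12:25 pm–2:10 pm, 2:35 pm–3:55 pm.
1:25 am–3:50 am is untouched.
6:40 am–2:50 pm with B removed leaves 6:40 am–6:55 am, 7:05 am–7:20 am, 11:00 am–12:25 pm, 2:10 pm–2:35 pm.

1:25 am–3:50 am, 6:40 am–6:55 am, 7:05 am–7:20 am, 11:00 am–12:25 pm, 2:10 pm–2:35 pm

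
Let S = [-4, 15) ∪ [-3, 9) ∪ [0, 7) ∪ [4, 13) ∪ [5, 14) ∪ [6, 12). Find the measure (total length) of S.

19

Merged: [-4, 15).
Length: 19.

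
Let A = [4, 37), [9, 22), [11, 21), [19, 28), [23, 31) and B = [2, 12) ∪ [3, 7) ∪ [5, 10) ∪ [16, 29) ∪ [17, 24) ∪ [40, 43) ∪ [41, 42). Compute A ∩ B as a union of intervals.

[4, 12) ∪ [16, 29)

Merge the first list: [4, 37).
Merge the second list: [2, 12), [16, 29), [40, 43).
[4, 37) meets the second set on [4, 12), [16, 29).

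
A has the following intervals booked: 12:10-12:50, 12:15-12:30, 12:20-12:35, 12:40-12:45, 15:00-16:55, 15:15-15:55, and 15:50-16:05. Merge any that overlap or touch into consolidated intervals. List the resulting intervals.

12:15-12:30 overlaps/touches 12:10-12:50 → extend to 12:10-12:50.
12:20-12:35 overlaps/touches 12:10-12:50 → extend to 12:10-12:50.
12:40-12:45 overlaps/touches 12:10-12:50 → extend to 12:10-12:50.
15:00-16:55 is disjoint → start new block.
15:15-15:55 overlaps/touches 15:00-16:55 → extend to 15:00-16:55.
15:50-16:05 overlaps/touches 15:00-16:55 → extend to 15:00-16:55.

12:10-12:50, 15:00-16:55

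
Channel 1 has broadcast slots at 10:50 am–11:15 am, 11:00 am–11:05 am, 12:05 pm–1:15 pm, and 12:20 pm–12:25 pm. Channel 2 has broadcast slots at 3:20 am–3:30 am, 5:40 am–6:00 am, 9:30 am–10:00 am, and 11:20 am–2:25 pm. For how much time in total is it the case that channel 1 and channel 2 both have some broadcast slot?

1 h 10 min

A, merged: 10:50 am-11:15 am, 12:05 pm-1:15 pm.
A ∩ B = 12:05 pm-1:15 pm.
Total: 1 h 10 min.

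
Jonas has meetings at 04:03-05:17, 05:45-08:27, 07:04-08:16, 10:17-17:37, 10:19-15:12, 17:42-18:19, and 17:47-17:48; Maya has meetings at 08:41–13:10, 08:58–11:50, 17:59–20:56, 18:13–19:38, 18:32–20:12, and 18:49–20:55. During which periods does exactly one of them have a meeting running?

Merge the first list: 04:03–05:17, 05:45–08:27, 10:17–17:37, 17:42–18:19.
Merge the second list: 08:41–13:10, 17:59–20:56.
Only in the first: 04:03–05:17, 05:45–08:27, 13:10–17:37, 17:42–17:59.
Only in the second: 08:41–10:17, 18:19–20:56.
Together these are the periods covered by exactly one.

04:03–05:17, 05:45–08:27, 08:41–10:17, 13:10–17:37, 17:42–17:59, 18:19–20:56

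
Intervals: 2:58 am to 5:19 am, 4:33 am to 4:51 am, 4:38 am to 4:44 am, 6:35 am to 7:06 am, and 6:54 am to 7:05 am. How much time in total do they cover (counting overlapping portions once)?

2 h 52 min

Merged: 2:58 am-5:19 am, 6:35 am-7:06 am.
Lengths: 2 h 21 min + 31 min = 2 h 52 min.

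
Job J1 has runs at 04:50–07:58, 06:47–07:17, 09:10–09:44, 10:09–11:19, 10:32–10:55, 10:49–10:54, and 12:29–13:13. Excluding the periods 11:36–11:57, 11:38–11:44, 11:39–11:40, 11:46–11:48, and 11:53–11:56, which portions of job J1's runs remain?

Merge the first list: 04:50–07:58, 09:10–09:44, 10:09–11:19, 12:29–13:13.
Merge the second list: 11:36–11:57.
04:50–07:58: nothing removed.
09:10–09:44: nothing removed.
10:09–11:19: nothing removed.
12:29–13:13: nothing removed.

04:50–07:58, 09:10–09:44, 10:09–11:19, 12:29–13:13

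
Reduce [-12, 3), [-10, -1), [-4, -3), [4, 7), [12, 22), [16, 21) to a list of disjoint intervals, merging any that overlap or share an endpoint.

[-12, 3) ∪ [4, 7) ∪ [12, 22)

[-10, -1) overlaps/touches [-12, 3) → extend to [-12, 3).
[-4, -3) overlaps/touches [-12, 3) → extend to [-12, 3).
[4, 7) is disjoint → start new block.
[12, 22) is disjoint → start new block.
[16, 21) overlaps/touches [12, 22) → extend to [12, 22).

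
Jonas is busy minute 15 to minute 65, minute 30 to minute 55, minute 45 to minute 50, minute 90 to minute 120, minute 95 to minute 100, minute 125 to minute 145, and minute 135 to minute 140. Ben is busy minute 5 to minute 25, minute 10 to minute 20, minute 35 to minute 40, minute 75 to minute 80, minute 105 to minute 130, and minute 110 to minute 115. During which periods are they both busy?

Merge the first list: minute 15 to minute 65, minute 90 to minute 120, minute 125 to minute 145.
Merge the second list: minute 5 to minute 25, minute 35 to minute 40, minute 75 to minute 80, minute 105 to minute 130.
minute 15 to minute 65 meets the second set on minute 15 to minute 25, minute 35 to minute 40.
minute 90 to minute 120 meets the second set on minute 105 to minute 120.
minute 125 to minute 145 meets the second set on minute 125 to minute 130.

minute 15 to minute 25, minute 35 to minute 40, minute 105 to minute 120, minute 125 to minute 130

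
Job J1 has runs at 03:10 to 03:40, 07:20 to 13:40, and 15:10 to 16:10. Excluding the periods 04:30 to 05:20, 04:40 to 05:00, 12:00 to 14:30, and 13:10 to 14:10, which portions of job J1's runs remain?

Merge the second list: 04:30–05:20, 12:00–14:30.
03:10–03:40: nothing removed.
07:20–13:40 \ B = 07:20–12:00.
15:10–16:10: nothing removed.

03:10–03:40, 07:20–12:00, 15:10–16:10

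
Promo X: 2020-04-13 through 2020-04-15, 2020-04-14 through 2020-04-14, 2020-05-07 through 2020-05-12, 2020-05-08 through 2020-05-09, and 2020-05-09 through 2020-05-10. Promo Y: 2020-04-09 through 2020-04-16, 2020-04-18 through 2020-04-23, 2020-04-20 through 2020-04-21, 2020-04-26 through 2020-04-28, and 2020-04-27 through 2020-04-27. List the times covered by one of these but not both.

A, merged: 2020-04-13 through 2020-04-15, 2020-05-07 through 2020-05-12.
B, merged: 2020-04-09 through 2020-04-16, 2020-04-18 through 2020-04-23, 2020-04-26 through 2020-04-28.
Only in the first: 2020-05-07 through 2020-05-12.
Only in the second: 2020-04-09 through 2020-04-12, 2020-04-16 through 2020-04-16, 2020-04-18 through 2020-04-23, 2020-04-26 through 2020-04-28.
Together these are the periods covered by exactly one.

2020-04-09 through 2020-04-12, 2020-04-16 through 2020-04-16, 2020-04-18 through 2020-04-23, 2020-04-26 through 2020-04-28, 2020-05-07 through 2020-05-12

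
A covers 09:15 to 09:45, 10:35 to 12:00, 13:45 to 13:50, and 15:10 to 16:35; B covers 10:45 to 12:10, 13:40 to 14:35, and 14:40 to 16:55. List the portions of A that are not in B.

09:15–09:45 is untouched.
10:35–12:00 with B removed leaves 10:35–10:45.
13:45–13:50 lies entirely inside B → drops out.
15:10–16:35 lies entirely inside B → drops out.

09:15–09:45, 10:35–10:45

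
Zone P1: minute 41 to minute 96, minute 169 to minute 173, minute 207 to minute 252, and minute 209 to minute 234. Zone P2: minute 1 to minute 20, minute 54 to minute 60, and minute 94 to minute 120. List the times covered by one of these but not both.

Merge the first list: minute 41 to minute 96, minute 169 to minute 173, minute 207 to minute 252.
A \ B = minute 41 to minute 54, minute 60 to minute 94, minute 169 to minute 173, minute 207 to minute 252.
B \ A = minute 1 to minute 20, minute 96 to minute 120.
Union of the two gives the symmetric difference.

minute 1 to minute 20, minute 41 to minute 54, minute 60 to minute 94, minute 96 to minute 120, minute 169 to minute 173, minute 207 to minute 252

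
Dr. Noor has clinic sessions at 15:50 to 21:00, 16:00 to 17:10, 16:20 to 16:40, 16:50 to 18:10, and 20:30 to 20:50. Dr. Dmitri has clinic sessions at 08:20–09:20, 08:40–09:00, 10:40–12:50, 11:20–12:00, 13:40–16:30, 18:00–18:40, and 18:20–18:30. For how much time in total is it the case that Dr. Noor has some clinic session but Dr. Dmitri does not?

Merge the first list: 15:50-21:00.
Merge the second list: 08:20-09:20, 10:40-12:50, 13:40-16:30, 18:00-18:40.
A \ B = 16:30-18:00, 18:40-21:00.
Total: 1 h 30 min + 2 h 20 min = 3 h 50 min.

3 h 50 min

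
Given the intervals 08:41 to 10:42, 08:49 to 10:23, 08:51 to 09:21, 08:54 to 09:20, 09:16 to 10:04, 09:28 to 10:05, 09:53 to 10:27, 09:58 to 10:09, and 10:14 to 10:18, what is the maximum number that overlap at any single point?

At 09:58, 6 of the intervals are simultaneously active.
No point has more.

6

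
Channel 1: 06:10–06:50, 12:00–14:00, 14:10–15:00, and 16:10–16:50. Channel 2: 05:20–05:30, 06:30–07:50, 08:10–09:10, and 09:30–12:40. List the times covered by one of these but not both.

05:20–05:30, 06:10–06:30, 06:50–07:50, 08:10–09:10, 09:30–12:00, 12:40–14:00, 14:10–15:00, 16:10–16:50

A \ B = 06:10–06:30, 12:40–14:00, 14:10–15:00, 16:10–16:50.
B \ A = 05:20–05:30, 06:50–07:50, 08:10–09:10, 09:30–12:00.
Union of the two gives the symmetric difference.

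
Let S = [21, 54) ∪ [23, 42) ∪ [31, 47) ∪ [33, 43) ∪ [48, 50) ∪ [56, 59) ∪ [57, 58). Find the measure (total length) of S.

Merged: [21, 54), [56, 59).
Lengths: 33 + 3 = 36.

36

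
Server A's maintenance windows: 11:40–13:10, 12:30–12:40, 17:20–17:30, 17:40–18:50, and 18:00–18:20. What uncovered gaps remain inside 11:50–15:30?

13:10-15:30

The merged coverage is 11:40-13:10, 17:20-17:30, 17:40-18:50.
Gaps within 11:50-15:30: 13:10-15:30.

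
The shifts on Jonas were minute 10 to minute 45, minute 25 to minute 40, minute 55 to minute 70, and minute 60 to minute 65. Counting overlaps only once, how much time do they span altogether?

50 minutes

Merged: minute 10 to minute 45, minute 55 to minute 70.
Lengths: 35 minutes + 15 minutes = 50 minutes.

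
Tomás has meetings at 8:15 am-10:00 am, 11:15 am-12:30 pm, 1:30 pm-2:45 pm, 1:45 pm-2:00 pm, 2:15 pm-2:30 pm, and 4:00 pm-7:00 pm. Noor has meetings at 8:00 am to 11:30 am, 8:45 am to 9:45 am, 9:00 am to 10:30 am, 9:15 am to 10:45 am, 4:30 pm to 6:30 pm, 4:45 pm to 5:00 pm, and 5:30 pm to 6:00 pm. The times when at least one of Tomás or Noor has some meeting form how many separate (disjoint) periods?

Merge the first list: 8:15 am-10:00 am, 11:15 am-12:30 pm, 1:30 pm-2:45 pm, 4:00 pm-7:00 pm.
Merge the second list: 8:00 am-11:30 am, 4:30 pm-6:30 pm.
A ∪ B = 8:00 am-12:30 pm, 1:30 pm-2:45 pm, 4:00 pm-7:00 pm.
That is 3 disjoint pieces.

3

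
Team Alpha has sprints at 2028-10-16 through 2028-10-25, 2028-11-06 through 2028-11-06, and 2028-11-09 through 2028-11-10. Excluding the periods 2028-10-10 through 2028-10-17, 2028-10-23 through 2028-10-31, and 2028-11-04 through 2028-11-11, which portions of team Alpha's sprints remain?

2028-10-18 through 2028-10-22

2028-10-16 through 2028-10-25 \ B = 2028-10-18 through 2028-10-22.
2028-11-06 through 2028-11-06: entirely removed.
2028-11-09 through 2028-11-10: entirely removed.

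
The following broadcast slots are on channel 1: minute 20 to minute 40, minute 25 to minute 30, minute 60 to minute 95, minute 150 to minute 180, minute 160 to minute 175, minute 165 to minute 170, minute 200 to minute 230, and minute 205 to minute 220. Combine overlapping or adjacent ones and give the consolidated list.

minute 20 to minute 40, minute 60 to minute 95, minute 150 to minute 180, minute 200 to minute 230

minute 25 to minute 30 overlaps/touches minute 20 to minute 40 → extend to minute 20 to minute 40.
minute 60 to minute 95 is disjoint → start new block.
minute 150 to minute 180 is disjoint → start new block.
minute 160 to minute 175 overlaps/touches minute 150 to minute 180 → extend to minute 150 to minute 180.
minute 165 to minute 170 overlaps/touches minute 150 to minute 180 → extend to minute 150 to minute 180.
minute 200 to minute 230 is disjoint → start new block.
minute 205 to minute 220 overlaps/touches minute 200 to minute 230 → extend to minute 200 to minute 230.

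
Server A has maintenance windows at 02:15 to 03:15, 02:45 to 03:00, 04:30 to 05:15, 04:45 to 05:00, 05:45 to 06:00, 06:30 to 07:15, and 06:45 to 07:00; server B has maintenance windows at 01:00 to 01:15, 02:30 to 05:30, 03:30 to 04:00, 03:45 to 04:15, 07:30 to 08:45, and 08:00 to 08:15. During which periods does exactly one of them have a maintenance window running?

A, merged: 02:15–03:15, 04:30–05:15, 05:45–06:00, 06:30–07:15.
B, merged: 01:00–01:15, 02:30–05:30, 07:30–08:45.
A but not B: 02:15–02:30, 05:45–06:00, 06:30–07:15.
B but not A: 01:00–01:15, 03:15–04:30, 05:15–05:30, 07:30–08:45.
Combining gives A △ B.

01:00–01:15, 02:15–02:30, 03:15–04:30, 05:15–05:30, 05:45–06:00, 06:30–07:15, 07:30–08:45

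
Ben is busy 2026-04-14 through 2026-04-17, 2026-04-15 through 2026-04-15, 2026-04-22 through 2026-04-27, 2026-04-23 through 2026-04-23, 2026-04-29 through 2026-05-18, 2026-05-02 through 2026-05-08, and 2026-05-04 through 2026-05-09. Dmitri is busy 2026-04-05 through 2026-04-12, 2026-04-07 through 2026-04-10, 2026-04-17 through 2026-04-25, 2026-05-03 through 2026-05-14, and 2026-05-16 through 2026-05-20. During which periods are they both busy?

2026-04-17 through 2026-04-17, 2026-04-22 through 2026-04-25, 2026-05-03 through 2026-05-14, 2026-05-16 through 2026-05-18

Merge the first list: 2026-04-14 through 2026-04-17, 2026-04-22 through 2026-04-27, 2026-04-29 through 2026-05-18.
Merge the second list: 2026-04-05 through 2026-04-12, 2026-04-17 through 2026-04-25, 2026-05-03 through 2026-05-14, 2026-05-16 through 2026-05-20.
2026-04-14 through 2026-04-17 meets the second set on 2026-04-17 through 2026-04-17.
2026-04-22 through 2026-04-27 meets the second set on 2026-04-22 through 2026-04-25.
2026-04-29 through 2026-05-18 meets the second set on 2026-05-03 through 2026-05-14, 2026-05-16 through 2026-05-18.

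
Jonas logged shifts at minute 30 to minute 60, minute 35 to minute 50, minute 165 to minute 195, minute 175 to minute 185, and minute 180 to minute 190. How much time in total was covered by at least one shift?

60 minutes

Merged: minute 30 to minute 60, minute 165 to minute 195.
Lengths: 30 minutes + 30 minutes = 60 minutes.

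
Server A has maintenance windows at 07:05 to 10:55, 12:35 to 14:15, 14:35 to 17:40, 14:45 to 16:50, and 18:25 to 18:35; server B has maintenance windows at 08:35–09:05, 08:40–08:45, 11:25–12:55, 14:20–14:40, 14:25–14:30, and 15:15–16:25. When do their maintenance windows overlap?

Merge the first list: 07:05–10:55, 12:35–14:15, 14:35–17:40, 18:25–18:35.
Merge the second list: 08:35–09:05, 11:25–12:55, 14:20–14:40, 15:15–16:25.
07:05–10:55 meets the second set on 08:35–09:05.
12:35–14:15 meets the second set on 12:35–12:55.
14:35–17:40 meets the second set on 14:35–14:40, 15:15–16:25.
18:25–18:35: no overlap with the second set.

08:35–09:05, 12:35–12:55, 14:35–14:40, 15:15–16:25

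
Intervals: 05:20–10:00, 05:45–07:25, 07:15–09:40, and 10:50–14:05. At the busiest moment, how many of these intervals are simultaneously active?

3

Walk the sorted start/end points keeping a running depth.
The depth first hits 3 at 07:15.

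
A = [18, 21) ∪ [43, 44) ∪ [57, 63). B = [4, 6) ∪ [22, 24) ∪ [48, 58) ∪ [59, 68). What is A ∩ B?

[57, 58) ∪ [59, 63)

[18, 21) falls entirely outside B.
[43, 44) falls entirely outside B.
[57, 63) overlaps B on [57, 58), [59, 63).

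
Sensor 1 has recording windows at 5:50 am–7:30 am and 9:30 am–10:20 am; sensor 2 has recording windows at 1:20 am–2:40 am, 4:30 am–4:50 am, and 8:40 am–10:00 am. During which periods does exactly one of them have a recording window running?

A \ B = 5:50 am–7:30 am, 10:00 am–10:20 am.
B \ A = 1:20 am–2:40 am, 4:30 am–4:50 am, 8:40 am–9:30 am.
Union of the two gives the symmetric difference.

1:20 am–2:40 am, 4:30 am–4:50 am, 5:50 am–7:30 am, 8:40 am–9:30 am, 10:00 am–10:20 am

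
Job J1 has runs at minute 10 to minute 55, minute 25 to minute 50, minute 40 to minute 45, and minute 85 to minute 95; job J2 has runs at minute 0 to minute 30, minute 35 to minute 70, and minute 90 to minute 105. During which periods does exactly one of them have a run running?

Merge the first list: minute 10 to minute 55, minute 85 to minute 95.
Only in the first: minute 30 to minute 35, minute 85 to minute 90.
Only in the second: minute 0 to minute 10, minute 55 to minute 70, minute 95 to minute 105.
Together these are the periods covered by exactly one.

minute 0 to minute 10, minute 30 to minute 35, minute 55 to minute 70, minute 85 to minute 90, minute 95 to minute 105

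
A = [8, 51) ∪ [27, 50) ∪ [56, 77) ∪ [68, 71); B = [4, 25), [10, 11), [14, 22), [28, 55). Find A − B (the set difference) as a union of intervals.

[25, 28) ∪ [56, 77)

A, merged: [8, 51), [56, 77).
B, merged: [4, 25), [28, 55).
[8, 51) minus B → [25, 28).
[56, 77): no B overlap → unchanged.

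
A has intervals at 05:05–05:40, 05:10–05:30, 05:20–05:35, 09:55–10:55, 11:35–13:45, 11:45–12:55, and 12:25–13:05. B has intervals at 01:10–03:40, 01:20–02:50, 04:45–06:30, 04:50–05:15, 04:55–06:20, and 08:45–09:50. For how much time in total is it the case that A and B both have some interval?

35 min

Merge the first list: 05:05-05:40, 09:55-10:55, 11:35-13:45.
Merge the second list: 01:10-03:40, 04:45-06:30, 08:45-09:50.
A ∩ B = 05:05-05:40.
Total: 35 min.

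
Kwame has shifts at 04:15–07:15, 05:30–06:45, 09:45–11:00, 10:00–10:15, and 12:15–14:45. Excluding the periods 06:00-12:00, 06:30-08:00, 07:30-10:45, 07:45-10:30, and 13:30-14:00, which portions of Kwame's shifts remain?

Merge the first list: 04:15-07:15, 09:45-11:00, 12:15-14:45.
Merge the second list: 06:00-12:00, 13:30-14:00.
04:15-07:15 minus B → 04:15-06:00.
09:45-11:00: fully covered by B → removed.
12:15-14:45 minus B → 12:15-13:30, 14:00-14:45.

04:15-06:00, 12:15-13:30, 14:00-14:45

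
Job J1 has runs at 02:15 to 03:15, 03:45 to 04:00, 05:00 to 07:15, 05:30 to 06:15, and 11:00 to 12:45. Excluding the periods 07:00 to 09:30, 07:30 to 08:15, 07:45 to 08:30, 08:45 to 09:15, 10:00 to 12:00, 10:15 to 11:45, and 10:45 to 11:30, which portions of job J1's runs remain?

02:15–03:15, 03:45–04:00, 05:00–07:00, 12:00–12:45

A, merged: 02:15–03:15, 03:45–04:00, 05:00–07:15, 11:00–12:45.
B, merged: 07:00–09:30, 10:00–12:00.
02:15–03:15: nothing removed.
03:45–04:00: nothing removed.
05:00–07:15 \ B = 05:00–07:00.
11:00–12:45 \ B = 12:00–12:45.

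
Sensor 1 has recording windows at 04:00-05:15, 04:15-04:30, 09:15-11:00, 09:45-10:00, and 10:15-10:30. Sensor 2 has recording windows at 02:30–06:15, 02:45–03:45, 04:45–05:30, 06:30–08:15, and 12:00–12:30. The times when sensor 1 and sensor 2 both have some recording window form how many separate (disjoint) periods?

1

A, merged: 04:00–05:15, 09:15–11:00.
B, merged: 02:30–06:15, 06:30–08:15, 12:00–12:30.
A ∩ B = 04:00–05:15.
That is 1 disjoint piece.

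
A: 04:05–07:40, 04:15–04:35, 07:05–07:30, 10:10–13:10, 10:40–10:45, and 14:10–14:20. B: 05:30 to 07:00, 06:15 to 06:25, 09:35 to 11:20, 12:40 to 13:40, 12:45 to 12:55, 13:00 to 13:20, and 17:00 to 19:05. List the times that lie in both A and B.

05:30–07:00, 10:10–11:20, 12:40–13:10

Merge the first list: 04:05–07:40, 10:10–13:10, 14:10–14:20.
Merge the second list: 05:30–07:00, 09:35–11:20, 12:40–13:40, 17:00–19:05.
04:05–07:40 meets the second set on 05:30–07:00.
10:10–13:10 meets the second set on 10:10–11:20, 12:40–13:10.
14:10–14:20: no overlap with the second set.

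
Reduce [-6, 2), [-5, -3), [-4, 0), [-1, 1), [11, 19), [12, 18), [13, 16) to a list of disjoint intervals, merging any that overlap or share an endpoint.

[-5, -3) overlaps/touches [-6, 2) → extend to [-6, 2).
[-4, 0) overlaps/touches [-6, 2) → extend to [-6, 2).
[-1, 1) overlaps/touches [-6, 2) → extend to [-6, 2).
[11, 19) is disjoint → start new block.
[12, 18) overlaps/touches [11, 19) → extend to [11, 19).
[13, 16) overlaps/touches [11, 19) → extend to [11, 19).

[-6, 2) ∪ [11, 19)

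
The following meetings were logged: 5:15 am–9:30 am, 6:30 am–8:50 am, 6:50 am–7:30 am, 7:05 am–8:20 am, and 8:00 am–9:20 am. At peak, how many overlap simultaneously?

Walk the sorted start/end points keeping a running depth.
The depth first hits 4 at 7:05 am.

4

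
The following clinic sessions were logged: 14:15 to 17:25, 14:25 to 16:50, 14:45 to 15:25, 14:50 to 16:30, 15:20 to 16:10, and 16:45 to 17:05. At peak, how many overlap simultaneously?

5

Walk the sorted start/end points keeping a running depth.
The depth first hits 5 at 15:20.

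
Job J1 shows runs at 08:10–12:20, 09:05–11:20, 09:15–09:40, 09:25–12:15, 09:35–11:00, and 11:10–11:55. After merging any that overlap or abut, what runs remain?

09:05–11:20 overlaps/touches 08:10–12:20 → extend to 08:10–12:20.
09:15–09:40 overlaps/touches 08:10–12:20 → extend to 08:10–12:20.
09:25–12:15 overlaps/touches 08:10–12:20 → extend to 08:10–12:20.
09:35–11:00 overlaps/touches 08:10–12:20 → extend to 08:10–12:20.
11:10–11:55 overlaps/touches 08:10–12:20 → extend to 08:10–12:20.

08:10–12:20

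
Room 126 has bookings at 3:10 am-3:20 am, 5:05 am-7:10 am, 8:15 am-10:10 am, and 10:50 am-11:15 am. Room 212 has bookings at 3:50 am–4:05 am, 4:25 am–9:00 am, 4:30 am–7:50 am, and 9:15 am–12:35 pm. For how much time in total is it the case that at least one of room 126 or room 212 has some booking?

8 h 35 min

B, merged: 3:50 am–4:05 am, 4:25 am–9:00 am, 9:15 am–12:35 pm.
A ∪ B = 3:10 am–3:20 am, 3:50 am–4:05 am, 4:25 am–12:35 pm.
Total: 10 min + 15 min + 8 h 10 min = 8 h 35 min.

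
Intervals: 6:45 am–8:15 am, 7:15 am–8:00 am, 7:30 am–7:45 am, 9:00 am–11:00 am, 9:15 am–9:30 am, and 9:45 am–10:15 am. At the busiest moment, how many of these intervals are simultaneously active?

At 7:30 am, 3 of the intervals are simultaneously active.
No point has more.

3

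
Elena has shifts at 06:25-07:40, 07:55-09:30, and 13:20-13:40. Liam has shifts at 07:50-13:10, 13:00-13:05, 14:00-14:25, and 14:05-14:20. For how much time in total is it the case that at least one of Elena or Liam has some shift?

Merge the second list: 07:50–13:10, 14:00–14:25.
A ∪ B = 06:25–07:40, 07:50–13:10, 13:20–13:40, 14:00–14:25.
Total: 1 h 15 min + 5 h 20 min + 20 min + 25 min = 7 h 20 min.

7 h 20 min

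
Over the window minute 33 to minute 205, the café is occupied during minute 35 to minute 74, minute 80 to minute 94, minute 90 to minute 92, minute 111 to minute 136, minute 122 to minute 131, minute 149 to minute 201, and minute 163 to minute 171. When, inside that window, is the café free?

minute 33 to minute 35, minute 74 to minute 80, minute 94 to minute 111, minute 136 to minute 149, minute 201 to minute 205

After merging, the occupied span is minute 35 to minute 74, minute 80 to minute 94, minute 111 to minute 136, minute 149 to minute 201.
Complement within minute 33 to minute 205: minute 33 to minute 35, minute 74 to minute 80, minute 94 to minute 111, minute 136 to minute 149, minute 201 to minute 205.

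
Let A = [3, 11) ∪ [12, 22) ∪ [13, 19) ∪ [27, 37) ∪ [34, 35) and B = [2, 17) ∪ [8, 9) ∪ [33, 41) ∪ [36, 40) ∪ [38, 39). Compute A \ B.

[17, 22) ∪ [27, 33)

First set merges to [3, 11), [12, 22), [27, 37).
Second set merges to [2, 17), [33, 41).
[3, 11): fully covered by B → removed.
[12, 22) minus B → [17, 22).
[27, 37) minus B → [27, 33).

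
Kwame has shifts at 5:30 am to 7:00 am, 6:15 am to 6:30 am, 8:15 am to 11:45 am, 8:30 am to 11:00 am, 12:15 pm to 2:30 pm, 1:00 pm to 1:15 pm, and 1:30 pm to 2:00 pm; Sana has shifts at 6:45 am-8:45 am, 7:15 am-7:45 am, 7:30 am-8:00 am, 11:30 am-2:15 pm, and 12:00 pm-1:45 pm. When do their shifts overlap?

6:45 am–7:00 am, 8:15 am–8:45 am, 11:30 am–11:45 am, 12:15 pm–2:15 pm

A, merged: 5:30 am–7:00 am, 8:15 am–11:45 am, 12:15 pm–2:30 pm.
B, merged: 6:45 am–8:45 am, 11:30 am–2:15 pm.
5:30 am–7:00 am meets the second set on 6:45 am–7:00 am.
8:15 am–11:45 am meets the second set on 8:15 am–8:45 am, 11:30 am–11:45 am.
12:15 pm–2:30 pm meets the second set on 12:15 pm–2:15 pm.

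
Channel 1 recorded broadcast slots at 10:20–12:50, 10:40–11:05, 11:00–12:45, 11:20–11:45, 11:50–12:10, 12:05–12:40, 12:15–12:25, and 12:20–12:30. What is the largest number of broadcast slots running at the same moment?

5

Walk the sorted start/end points keeping a running depth.
The depth first hits 5 at 12:20.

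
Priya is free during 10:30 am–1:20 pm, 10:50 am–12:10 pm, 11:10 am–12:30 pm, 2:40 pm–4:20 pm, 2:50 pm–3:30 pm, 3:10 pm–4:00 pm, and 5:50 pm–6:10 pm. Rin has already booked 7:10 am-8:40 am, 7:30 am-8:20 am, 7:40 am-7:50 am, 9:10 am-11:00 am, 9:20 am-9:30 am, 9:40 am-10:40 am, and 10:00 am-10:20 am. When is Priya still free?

11:00 am–1:20 pm, 2:40 pm–4:20 pm, 5:50 pm–6:10 pm

Merge the first list: 10:30 am–1:20 pm, 2:40 pm–4:20 pm, 5:50 pm–6:10 pm.
Merge the second list: 7:10 am–8:40 am, 9:10 am–11:00 am.
10:30 am–1:20 pm \ B = 11:00 am–1:20 pm.
2:40 pm–4:20 pm: nothing removed.
5:50 pm–6:10 pm: nothing removed.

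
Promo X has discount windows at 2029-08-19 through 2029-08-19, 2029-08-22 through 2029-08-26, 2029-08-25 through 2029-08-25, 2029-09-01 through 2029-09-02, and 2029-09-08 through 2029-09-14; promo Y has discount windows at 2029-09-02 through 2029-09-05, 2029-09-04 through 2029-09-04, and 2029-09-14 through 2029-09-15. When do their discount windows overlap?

2029-09-02 through 2029-09-02, 2029-09-14 through 2029-09-14

A, merged: 2029-08-19 through 2029-08-19, 2029-08-22 through 2029-08-26, 2029-09-01 through 2029-09-02, 2029-09-08 through 2029-09-14.
B, merged: 2029-09-02 through 2029-09-05, 2029-09-14 through 2029-09-15.
2029-08-19 through 2029-08-19 falls entirely outside B.
2029-08-22 through 2029-08-26 falls entirely outside B.
2029-09-01 through 2029-09-02 overlaps B on 2029-09-02 through 2029-09-02.
2029-09-08 through 2029-09-14 overlaps B on 2029-09-14 through 2029-09-14.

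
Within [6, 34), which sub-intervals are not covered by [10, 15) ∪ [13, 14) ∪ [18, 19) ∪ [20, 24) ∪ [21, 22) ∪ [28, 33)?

[6, 10) ∪ [15, 18) ∪ [19, 20) ∪ [24, 28) ∪ [33, 34)

After merging, the occupied span is [10, 15), [18, 19), [20, 24), [28, 33).
Complement within [6, 34): [6, 10), [15, 18), [19, 20), [24, 28), [33, 34).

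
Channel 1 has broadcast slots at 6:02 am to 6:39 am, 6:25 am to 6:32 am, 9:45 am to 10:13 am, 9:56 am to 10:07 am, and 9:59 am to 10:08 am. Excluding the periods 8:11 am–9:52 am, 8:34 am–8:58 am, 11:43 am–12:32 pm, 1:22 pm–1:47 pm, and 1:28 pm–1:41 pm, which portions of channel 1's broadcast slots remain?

First set merges to 6:02 am–6:39 am, 9:45 am–10:13 am.
Second set merges to 8:11 am–9:52 am, 11:43 am–12:32 pm, 1:22 pm–1:47 pm.
6:02 am–6:39 am: nothing removed.
9:45 am–10:13 am \ B = 9:52 am–10:13 am.

6:02 am–6:39 am, 9:52 am–10:13 am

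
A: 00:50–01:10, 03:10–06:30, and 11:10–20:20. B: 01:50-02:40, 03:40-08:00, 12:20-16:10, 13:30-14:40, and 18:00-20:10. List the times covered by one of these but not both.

B, merged: 01:50–02:40, 03:40–08:00, 12:20–16:10, 18:00–20:10.
A but not B: 00:50–01:10, 03:10–03:40, 11:10–12:20, 16:10–18:00, 20:10–20:20.
B but not A: 01:50–02:40, 06:30–08:00.
Combining gives A △ B.

00:50–01:10, 01:50–02:40, 03:10–03:40, 06:30–08:00, 11:10–12:20, 16:10–18:00, 20:10–20:20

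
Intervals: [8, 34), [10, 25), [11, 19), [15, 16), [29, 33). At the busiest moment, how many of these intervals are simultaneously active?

Sweep endpoints in order; track running count of active intervals.
Peak of 4 reached at 15.

4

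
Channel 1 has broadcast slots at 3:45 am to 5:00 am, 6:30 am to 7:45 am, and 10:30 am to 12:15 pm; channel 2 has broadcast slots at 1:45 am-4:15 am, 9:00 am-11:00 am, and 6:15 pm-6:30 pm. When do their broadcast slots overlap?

3:45 am-5:00 am overlaps B on 3:45 am-4:15 am.
6:30 am-7:45 am falls entirely outside B.
10:30 am-12:15 pm overlaps B on 10:30 am-11:00 am.

3:45 am-4:15 am, 10:30 am-11:00 am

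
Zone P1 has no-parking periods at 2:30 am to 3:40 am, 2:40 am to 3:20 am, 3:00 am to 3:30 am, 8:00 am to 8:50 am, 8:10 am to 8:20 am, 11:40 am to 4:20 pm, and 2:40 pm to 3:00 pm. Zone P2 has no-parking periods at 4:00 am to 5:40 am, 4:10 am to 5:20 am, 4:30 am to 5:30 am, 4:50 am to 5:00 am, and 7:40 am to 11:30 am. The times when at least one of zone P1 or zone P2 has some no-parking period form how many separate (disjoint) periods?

4

First set merges to 2:30 am–3:40 am, 8:00 am–8:50 am, 11:40 am–4:20 pm.
Second set merges to 4:00 am–5:40 am, 7:40 am–11:30 am.
A ∪ B = 2:30 am–3:40 am, 4:00 am–5:40 am, 7:40 am–11:30 am, 11:40 am–4:20 pm.
That is 4 disjoint pieces.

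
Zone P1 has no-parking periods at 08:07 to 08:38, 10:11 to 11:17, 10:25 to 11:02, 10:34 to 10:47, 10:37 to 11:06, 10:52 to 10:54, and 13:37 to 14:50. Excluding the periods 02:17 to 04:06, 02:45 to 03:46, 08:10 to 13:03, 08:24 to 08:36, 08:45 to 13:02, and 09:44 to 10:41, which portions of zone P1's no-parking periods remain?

08:07–08:10, 13:37–14:50

First set merges to 08:07–08:38, 10:11–11:17, 13:37–14:50.
Second set merges to 02:17–04:06, 08:10–13:03.
08:07–08:38 with B removed leaves 08:07–08:10.
10:11–11:17 lies entirely inside B → drops out.
13:37–14:50 is untouched.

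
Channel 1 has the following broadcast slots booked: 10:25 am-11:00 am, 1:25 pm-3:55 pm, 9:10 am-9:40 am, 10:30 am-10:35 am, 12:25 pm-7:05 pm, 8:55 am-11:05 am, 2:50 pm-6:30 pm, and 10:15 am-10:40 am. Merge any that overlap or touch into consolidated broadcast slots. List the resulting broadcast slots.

8:55 am–11:05 am, 12:25 pm–7:05 pm

Sort by start: 8:55 am–11:05 am, 9:10 am–9:40 am, 10:15 am–10:40 am, 10:25 am–11:00 am, 10:30 am–10:35 am, 12:25 pm–7:05 pm, 1:25 pm–3:55 pm, 2:50 pm–6:30 pm.
9:10 am–9:40 am overlaps/touches 8:55 am–11:05 am → extend to 8:55 am–11:05 am.
10:15 am–10:40 am overlaps/touches 8:55 am–11:05 am → extend to 8:55 am–11:05 am.
10:25 am–11:00 am overlaps/touches 8:55 am–11:05 am → extend to 8:55 am–11:05 am.
10:30 am–10:35 am overlaps/touches 8:55 am–11:05 am → extend to 8:55 am–11:05 am.
12:25 pm–7:05 pm is disjoint → start new block.
1:25 pm–3:55 pm overlaps/touches 12:25 pm–7:05 pm → extend to 12:25 pm–7:05 pm.
2:50 pm–6:30 pm overlaps/touches 12:25 pm–7:05 pm → extend to 12:25 pm–7:05 pm.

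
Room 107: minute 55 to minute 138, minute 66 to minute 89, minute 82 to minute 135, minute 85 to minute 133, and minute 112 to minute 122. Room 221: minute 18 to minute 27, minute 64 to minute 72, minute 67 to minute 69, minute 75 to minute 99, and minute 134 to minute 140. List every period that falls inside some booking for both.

minute 64 to minute 72, minute 75 to minute 99, minute 134 to minute 138

A, merged: minute 55 to minute 138.
B, merged: minute 18 to minute 27, minute 64 to minute 72, minute 75 to minute 99, minute 134 to minute 140.
minute 55 to minute 138 meets the second set on minute 64 to minute 72, minute 75 to minute 99, minute 134 to minute 138.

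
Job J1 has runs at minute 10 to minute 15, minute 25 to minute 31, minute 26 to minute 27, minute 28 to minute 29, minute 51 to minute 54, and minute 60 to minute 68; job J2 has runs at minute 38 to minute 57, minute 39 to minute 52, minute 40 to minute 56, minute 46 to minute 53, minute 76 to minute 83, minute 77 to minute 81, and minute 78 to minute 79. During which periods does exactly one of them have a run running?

First set merges to minute 10 to minute 15, minute 25 to minute 31, minute 51 to minute 54, minute 60 to minute 68.
Second set merges to minute 38 to minute 57, minute 76 to minute 83.
A but not B: minute 10 to minute 15, minute 25 to minute 31, minute 60 to minute 68.
B but not A: minute 38 to minute 51, minute 54 to minute 57, minute 76 to minute 83.
Combining gives A △ B.

minute 10 to minute 15, minute 25 to minute 31, minute 38 to minute 51, minute 54 to minute 57, minute 60 to minute 68, minute 76 to minute 83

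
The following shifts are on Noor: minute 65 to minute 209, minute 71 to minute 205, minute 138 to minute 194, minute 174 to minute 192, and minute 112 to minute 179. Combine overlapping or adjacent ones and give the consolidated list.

minute 65 to minute 209

Sort by start: minute 65 to minute 209, minute 71 to minute 205, minute 112 to minute 179, minute 138 to minute 194, minute 174 to minute 192.
minute 71 to minute 205 overlaps/touches minute 65 to minute 209 → extend to minute 65 to minute 209.
minute 112 to minute 179 overlaps/touches minute 65 to minute 209 → extend to minute 65 to minute 209.
minute 138 to minute 194 overlaps/touches minute 65 to minute 209 → extend to minute 65 to minute 209.
minute 174 to minute 192 overlaps/touches minute 65 to minute 209 → extend to minute 65 to minute 209.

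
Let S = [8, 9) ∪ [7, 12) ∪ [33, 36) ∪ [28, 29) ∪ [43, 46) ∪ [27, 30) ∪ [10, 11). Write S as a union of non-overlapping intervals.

Sort by start: [7, 12), [8, 9), [10, 11), [27, 30), [28, 29), [33, 36), [43, 46).
[8, 9) overlaps/touches [7, 12) → extend to [7, 12).
[10, 11) overlaps/touches [7, 12) → extend to [7, 12).
[27, 30) is disjoint → start new block.
[28, 29) overlaps/touches [27, 30) → extend to [27, 30).
[33, 36) is disjoint → start new block.
[43, 46) is disjoint → start new block.

[7, 12) ∪ [27, 30) ∪ [33, 36) ∪ [43, 46)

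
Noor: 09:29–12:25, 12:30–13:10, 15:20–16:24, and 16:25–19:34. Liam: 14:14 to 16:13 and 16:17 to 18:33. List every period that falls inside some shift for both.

09:29–12:25 meets no B interval.
12:30–13:10 meets no B interval.
15:20–16:24 ∩ B → 15:20–16:13, 16:17–16:24.
16:25–19:34 ∩ B → 16:25–18:33.

15:20–16:13, 16:17–16:24, 16:25–18:33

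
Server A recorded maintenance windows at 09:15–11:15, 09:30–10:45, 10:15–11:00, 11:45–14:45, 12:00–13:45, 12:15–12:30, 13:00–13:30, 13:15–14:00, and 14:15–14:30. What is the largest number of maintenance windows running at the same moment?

At 13:15, 4 of the intervals are simultaneously active.
No point has more.

4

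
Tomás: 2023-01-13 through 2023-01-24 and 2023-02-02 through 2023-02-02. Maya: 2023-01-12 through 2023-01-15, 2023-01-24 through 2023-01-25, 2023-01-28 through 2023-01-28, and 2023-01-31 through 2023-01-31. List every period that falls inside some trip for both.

2023-01-13 through 2023-01-15, 2023-01-24 through 2023-01-24

2023-01-13 through 2023-01-24 meets the second set on 2023-01-13 through 2023-01-15, 2023-01-24 through 2023-01-24.
2023-02-02 through 2023-02-02: no overlap with the second set.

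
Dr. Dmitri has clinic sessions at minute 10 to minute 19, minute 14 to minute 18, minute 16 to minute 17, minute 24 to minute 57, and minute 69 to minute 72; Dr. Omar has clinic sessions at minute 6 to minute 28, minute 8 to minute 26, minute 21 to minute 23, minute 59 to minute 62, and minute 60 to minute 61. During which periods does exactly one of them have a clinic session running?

A, merged: minute 10 to minute 19, minute 24 to minute 57, minute 69 to minute 72.
B, merged: minute 6 to minute 28, minute 59 to minute 62.
A but not B: minute 28 to minute 57, minute 69 to minute 72.
B but not A: minute 6 to minute 10, minute 19 to minute 24, minute 59 to minute 62.
Combining gives A △ B.

minute 6 to minute 10, minute 19 to minute 24, minute 28 to minute 57, minute 59 to minute 62, minute 69 to minute 72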